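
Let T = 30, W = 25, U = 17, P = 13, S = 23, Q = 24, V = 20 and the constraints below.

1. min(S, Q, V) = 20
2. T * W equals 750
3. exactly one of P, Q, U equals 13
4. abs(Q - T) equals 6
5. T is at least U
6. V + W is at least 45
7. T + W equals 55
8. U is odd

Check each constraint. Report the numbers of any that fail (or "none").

1. min(23, 24, 20) = 20 — OK.
2. T * W = 30 * 25 = 750 — OK.
3. P=13, Q=24, U=17; 1 of them equals 13 — OK.
4. abs(24 - 30) = 6 — OK.
5. T = 30, U = 17; 30 ≥ 17 — OK.
6. V + W = 20 + 25 = 45; 45 ≥ 45 — OK.
7. T + W = 30 + 25 = 55 — OK.
8. U = 17 is odd — OK.

Yes — all constraints hold.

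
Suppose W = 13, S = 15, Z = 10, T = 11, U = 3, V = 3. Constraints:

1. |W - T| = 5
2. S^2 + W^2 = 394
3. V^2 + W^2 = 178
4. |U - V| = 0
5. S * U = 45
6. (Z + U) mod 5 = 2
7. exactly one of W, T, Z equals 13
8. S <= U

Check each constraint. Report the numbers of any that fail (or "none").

The assignment fails constraints 1, 6, and 8.

1. |13 - 11| = 2, not 5  ✗
2. S^2 + W^2 = 15^2 + 13^2 = 225 + 169 = 394  ✓
3. V^2 + W^2 = 3^2 + 13^2 = 9 + 169 = 178  ✓
4. |3 - 3| = 0  ✓
5. S * U = 15 * 3 = 45  ✓
6. Z + U = 13; 13 mod 5 = 3, not 2  ✗
7. W=13, T=11, Z=10; 1 of them equals 13  ✓
8. S = 15, U = 3; 15 > 3 (want ≤)  ✗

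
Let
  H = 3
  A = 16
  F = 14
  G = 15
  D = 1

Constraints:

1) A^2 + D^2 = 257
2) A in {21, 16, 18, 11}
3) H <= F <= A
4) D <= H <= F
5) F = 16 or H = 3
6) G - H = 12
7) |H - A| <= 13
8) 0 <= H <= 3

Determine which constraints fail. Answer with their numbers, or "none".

1) A^2 + D^2 = 16^2 + 1^2 = 256 + 1 = 257  OK
2) A = 16 is in {21, 16, 18, 11}  OK
3) values 3 <= 14 <= 16  OK
4) values 1 <= 3 <= 14  OK
5) F = 14 ≠ 16, but H = 3 = 3 (second disjunct)  OK
6) G - H = 15 - 3 = 12  OK
7) |3 - 16| = 13; 13 ≤ 13  OK
8) H = 3 lies in [0, 3]  OK

All constraints are satisfied.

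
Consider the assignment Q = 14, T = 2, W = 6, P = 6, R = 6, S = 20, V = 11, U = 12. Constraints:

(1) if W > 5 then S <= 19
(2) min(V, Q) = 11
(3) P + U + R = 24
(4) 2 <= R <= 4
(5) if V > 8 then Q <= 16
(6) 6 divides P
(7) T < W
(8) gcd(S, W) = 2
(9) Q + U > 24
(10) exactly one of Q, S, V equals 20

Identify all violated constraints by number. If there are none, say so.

(1) W = 6 > 5, so we need S ≤ 19; but S = 20 > 19  ✘
(2) min(11, 14) = 11  ✔
(3) P + U + R = 6 + 12 + 6 = 24  ✔
(4) R = 6 is outside [2, 4]  ✘
(5) V = 11 > 8, so we need Q ≤ 16; Q = 14 ≤ 16  ✔
(6) 6 / 6 = 1, so 6 divides 6  ✔
(7) T = 2, W = 6; 2 < 6  ✔
(8) gcd(20, 6) = 2  ✔
(9) Q + U = 14 + 12 = 26; 26 > 24  ✔
(10) Q=14, S=20, V=11; 1 of them equals 20  ✔

Constraints 1 and 4 do not hold.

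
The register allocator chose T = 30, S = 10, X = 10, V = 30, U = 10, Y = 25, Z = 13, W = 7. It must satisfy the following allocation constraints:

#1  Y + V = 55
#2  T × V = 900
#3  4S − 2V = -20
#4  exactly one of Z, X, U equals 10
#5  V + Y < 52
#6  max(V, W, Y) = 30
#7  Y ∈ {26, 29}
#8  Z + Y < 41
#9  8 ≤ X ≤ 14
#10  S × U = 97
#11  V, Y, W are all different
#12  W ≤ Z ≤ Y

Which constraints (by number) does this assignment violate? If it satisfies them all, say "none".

Constraints 4, 5, 7, 10 do not hold.

#1 Y + V = 25 + 30 = 55  OK
#2 T × V = 30 × 30 = 900  OK
#3 4S − 2V = 4(10) − 2(30) = -20  OK
#4 Z=13, X=10, U=10; 2 of them equal 10, not exactly one  FAIL
#5 V + Y = 30 + 25 = 55; 55 ≥ 52, bound 52 not met  FAIL
#6 max(30, 7, 25) = 30  OK
#7 Y = 25 is not in {26, 29}  FAIL
#8 Z + Y = 13 + 25 = 38; 38 < 41  OK
#9 X = 10 lies in [8, 14]  OK
#10 S × U = 10 × 10 = 100, not 97  FAIL
#11 values 30, 25, 7 are pairwise distinct  OK
#12 values 7 ≤ 13 ≤ 25  OK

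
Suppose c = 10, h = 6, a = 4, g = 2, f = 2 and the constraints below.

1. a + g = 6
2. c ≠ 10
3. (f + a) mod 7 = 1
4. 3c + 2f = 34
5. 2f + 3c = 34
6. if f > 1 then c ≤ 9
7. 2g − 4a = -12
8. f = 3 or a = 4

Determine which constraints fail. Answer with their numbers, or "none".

Violated: 2, 3, and 6.

1. a + g = 4 + 2 = 6 — holds.
2. c = 10, but 10 is required to differ — fails.
3. f + a = 6; 6 mod 7 = 6, not 1 — fails.
4. 3c + 2f = 3(10) + 2(2) = 34 — holds.
5. 2f + 3c = 2(2) + 3(10) = 34 — holds.
6. f = 2 > 1, so we need c ≤ 9; but c = 10 > 9 — fails.
7. 2g − 4a = 2(2) − 4(4) = -12 — holds.
8. f = 2 ≠ 3, but a = 4 = 4 (second disjunct) — holds.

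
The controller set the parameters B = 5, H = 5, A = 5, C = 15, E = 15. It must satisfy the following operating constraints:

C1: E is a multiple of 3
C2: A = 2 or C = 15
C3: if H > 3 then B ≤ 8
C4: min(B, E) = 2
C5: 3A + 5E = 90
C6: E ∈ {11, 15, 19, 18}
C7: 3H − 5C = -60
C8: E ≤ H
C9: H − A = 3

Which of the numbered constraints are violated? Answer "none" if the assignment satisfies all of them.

Violated: 4, 8, and 9.

C1: 15 / 3 = 5, so 3 divides 15  OK
C2: A = 5 ≠ 2, but C = 15 = 15 (second disjunct)  OK
C3: H = 5 > 3, so we need B ≤ 8; B = 5 ≤ 8  OK
C4: min(5, 15) = 5, not 2  FAIL
C5: 3A + 5E = 3(5) + 5(15) = 90  OK
C6: E = 15 is in {11, 15, 19, 18}  OK
C7: 3H − 5C = 3(5) − 5(15) = -60  OK
C8: E = 15, H = 5; 15 > 5 (want ≤)  FAIL
C9: H − A = 5 − 5 = 0, not 3  FAIL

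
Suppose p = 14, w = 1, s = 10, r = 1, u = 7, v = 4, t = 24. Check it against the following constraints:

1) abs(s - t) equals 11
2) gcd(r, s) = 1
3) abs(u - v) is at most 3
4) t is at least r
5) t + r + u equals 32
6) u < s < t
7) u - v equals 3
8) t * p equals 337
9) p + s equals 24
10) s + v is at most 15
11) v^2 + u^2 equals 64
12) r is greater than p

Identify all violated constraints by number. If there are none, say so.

Violated: 1, 8, 11, 12.

1) abs(10 - 24) = 14, not 11 — violated.
2) gcd(1, 10) = 1 — OK.
3) abs(7 - 4) = 3; 3 ≤ 3 — OK.
4) t = 24, r = 1; 24 ≥ 1 — OK.
5) t + r + u = 24 + 1 + 7 = 32 — OK.
6) values 7 < 10 < 24 — OK.
7) u - v = 7 - 4 = 3 — OK.
8) t * p = 24 * 14 = 336, not 337 — violated.
9) p + s = 14 + 10 = 24 — OK.
10) s + v = 10 + 4 = 14; 14 ≤ 15 — OK.
11) v^2 + u^2 = 4^2 + 7^2 = 16 + 49 = 65, not 64 — violated.
12) r = 1, p = 14; 1 ≤ 14 (want >) — violated.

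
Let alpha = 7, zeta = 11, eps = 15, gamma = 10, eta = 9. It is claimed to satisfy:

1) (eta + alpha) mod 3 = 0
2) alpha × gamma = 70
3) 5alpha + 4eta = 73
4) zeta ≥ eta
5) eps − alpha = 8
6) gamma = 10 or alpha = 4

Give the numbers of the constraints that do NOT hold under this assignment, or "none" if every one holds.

Constraints 1 and 3 do not hold.

1) eta + alpha = 16; 16 mod 3 = 1, not 0 — does not hold.
2) alpha × gamma = 7 × 10 = 70 — holds.
3) 5alpha + 4eta = 5(7) + 4(9) = 71, not 73 — does not hold.
4) zeta = 11, eta = 9; 11 ≥ 9 — holds.
5) eps − alpha = 15 − 7 = 8 — holds.
6) gamma = 10 = 10 (first disjunct) — holds.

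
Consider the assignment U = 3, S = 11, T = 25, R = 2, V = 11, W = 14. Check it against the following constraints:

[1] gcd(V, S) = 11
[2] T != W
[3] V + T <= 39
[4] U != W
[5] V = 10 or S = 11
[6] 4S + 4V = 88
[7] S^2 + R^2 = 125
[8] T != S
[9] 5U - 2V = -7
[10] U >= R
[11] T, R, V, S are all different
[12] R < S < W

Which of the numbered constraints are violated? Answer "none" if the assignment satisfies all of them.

Violated: 11.

[1] gcd(11, 11) = 11 — holds.
[2] T = 25, W = 14; distinct — holds.
[3] V + T = 11 + 25 = 36; 36 ≤ 39 — holds.
[4] U = 3, W = 14; distinct — holds.
[5] V = 11 ≠ 10, but S = 11 = 11 (second disjunct) — holds.
[6] 4S + 4V = 4(11) + 4(11) = 88 — holds.
[7] S^2 + R^2 = 11^2 + 2^2 = 121 + 4 = 125 — holds.
[8] T = 25, S = 11; distinct — holds.
[9] 5U - 2V = 5(3) - 2(11) = -7 — holds.
[10] U = 3, R = 2; 3 ≥ 2 — holds.
[11] V = S = 11, not all different — fails.
[12] values 2 < 11 < 14 — holds.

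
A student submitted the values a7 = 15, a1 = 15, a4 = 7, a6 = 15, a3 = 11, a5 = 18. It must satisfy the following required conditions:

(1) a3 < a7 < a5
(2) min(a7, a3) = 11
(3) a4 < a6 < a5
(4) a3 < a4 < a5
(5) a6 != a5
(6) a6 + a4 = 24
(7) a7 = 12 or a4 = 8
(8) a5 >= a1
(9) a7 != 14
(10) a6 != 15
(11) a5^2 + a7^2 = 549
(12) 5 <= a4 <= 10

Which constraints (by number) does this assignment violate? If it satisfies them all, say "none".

(1) values 11 < 15 < 18 — holds.
(2) min(15, 11) = 11 — holds.
(3) values 7 < 15 < 18 — holds.
(4) values 11, 7, 18; a3 = 11 is not < a4 = 7 — does not hold.
(5) a6 = 15, a5 = 18; distinct — holds.
(6) a6 + a4 = 15 + 7 = 22, not 24 — does not hold.
(7) a7 = 15 ≠ 12 and a4 = 7 ≠ 8; both disjuncts false — does not hold.
(8) a5 = 18, a1 = 15; 18 ≥ 15 — holds.
(9) a7 = 15, and 15 ≠ 14 — holds.
(10) a6 = 15, but 15 is required to differ — does not hold.
(11) a5^2 + a7^2 = 18^2 + 15^2 = 324 + 225 = 549 — holds.
(12) a4 = 7 lies in [5, 10] — holds.

No — constraints 4, 6, 7, 10 are not satisfied.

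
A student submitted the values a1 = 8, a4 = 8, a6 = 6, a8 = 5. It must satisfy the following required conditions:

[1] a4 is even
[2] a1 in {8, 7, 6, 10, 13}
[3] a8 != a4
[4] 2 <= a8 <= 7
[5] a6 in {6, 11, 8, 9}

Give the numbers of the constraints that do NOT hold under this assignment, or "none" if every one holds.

All constraints are satisfied.

[1] a4 = 8 is even  ✓
[2] a1 = 8 is in {8, 7, 6, 10, 13}  ✓
[3] a8 = 5, a4 = 8; distinct  ✓
[4] a8 = 5 lies in [2, 7]  ✓
[5] a6 = 6 is in {6, 11, 8, 9}  ✓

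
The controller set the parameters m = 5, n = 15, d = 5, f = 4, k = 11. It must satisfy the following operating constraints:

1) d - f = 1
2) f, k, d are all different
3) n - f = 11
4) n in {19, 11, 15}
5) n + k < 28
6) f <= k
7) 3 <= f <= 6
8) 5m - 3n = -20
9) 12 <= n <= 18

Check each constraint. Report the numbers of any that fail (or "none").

The assignment satisfies every constraint.

1) d - f = 5 - 4 = 1 — satisfied.
2) values 4, 11, 5 are pairwise distinct — satisfied.
3) n - f = 15 - 4 = 11 — satisfied.
4) n = 15 is in {19, 11, 15} — satisfied.
5) n + k = 15 + 11 = 26; 26 < 28 — satisfied.
6) f = 4, k = 11; 4 ≤ 11 — satisfied.
7) f = 4 lies in [3, 6] — satisfied.
8) 5m - 3n = 5(5) - 3(15) = -20 — satisfied.
9) n = 15 lies in [12, 18] — satisfied.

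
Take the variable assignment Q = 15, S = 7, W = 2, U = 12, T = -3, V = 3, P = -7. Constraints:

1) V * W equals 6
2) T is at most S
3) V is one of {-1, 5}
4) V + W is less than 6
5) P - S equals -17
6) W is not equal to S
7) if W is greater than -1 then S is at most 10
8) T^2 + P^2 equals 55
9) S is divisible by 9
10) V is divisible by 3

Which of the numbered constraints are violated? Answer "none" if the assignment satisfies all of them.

Violated: 3, 5, 8, and 9.

1) V * W = 3 * 2 = 6  yes
2) T = -3, S = 7; -3 ≤ 7  yes
3) V = 3 is not in {-1, 5}  no
4) V + W = 3 + 2 = 5; 5 < 6  yes
5) P - S = -7 - 7 = -14, not -17  no
6) W = 2, S = 7; distinct  yes
7) W = 2 > -1, so we need S ≤ 10; S = 7 ≤ 10  yes
8) T^2 + P^2 = (-3)^2 + (-7)^2 = 9 + 49 = 58, not 55  no
9) 7 = 9*0 + 7, so 9 does not divide 7  no
10) 3 / 3 = 1, so 3 divides 3  yes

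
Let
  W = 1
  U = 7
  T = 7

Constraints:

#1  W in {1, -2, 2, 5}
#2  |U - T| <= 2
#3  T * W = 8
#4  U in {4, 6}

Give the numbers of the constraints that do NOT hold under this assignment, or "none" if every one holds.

#1 W = 1 is in {1, -2, 2, 5}  OK
#2 |7 - 7| = 0; 0 ≤ 2  OK
#3 T * W = 7 * 1 = 7, not 8  FAIL
#4 U = 7 is not in {4, 6}  FAIL

Constraints 3, 4 are violated.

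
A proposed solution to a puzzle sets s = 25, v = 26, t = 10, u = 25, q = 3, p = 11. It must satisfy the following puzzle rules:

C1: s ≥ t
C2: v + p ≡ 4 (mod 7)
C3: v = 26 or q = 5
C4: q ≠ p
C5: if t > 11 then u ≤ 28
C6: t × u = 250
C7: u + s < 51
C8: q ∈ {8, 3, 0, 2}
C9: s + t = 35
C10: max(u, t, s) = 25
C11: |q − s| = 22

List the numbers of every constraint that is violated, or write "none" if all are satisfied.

C1: s = 25, t = 10; 25 ≥ 10 — OK.
C2: v + p = 37; 37 mod 7 = 2, not 4 — violated.
C3: v = 26 = 26 (first disjunct) — OK.
C4: q = 3, p = 11; distinct — OK.
C5: t = 10, not > 11; antecedent false, conditional vacuously true — OK.
C6: t × u = 10 × 25 = 250 — OK.
C7: u + s = 25 + 25 = 50; 50 < 51 — OK.
C8: q = 3 is in {8, 3, 0, 2} — OK.
C9: s + t = 25 + 10 = 35 — OK.
C10: max(25, 10, 25) = 25 — OK.
C11: |3 − 25| = 22 — OK.

The assignment fails constraint 2.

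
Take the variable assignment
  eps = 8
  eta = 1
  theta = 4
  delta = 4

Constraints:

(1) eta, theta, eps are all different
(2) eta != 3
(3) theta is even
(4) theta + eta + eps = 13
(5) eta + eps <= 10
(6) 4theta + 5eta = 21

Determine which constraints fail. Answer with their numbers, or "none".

(1) values 1, 4, 8 are pairwise distinct — OK.
(2) eta = 1, and 1 ≠ 3 — OK.
(3) theta = 4 is even — OK.
(4) theta + eta + eps = 4 + 1 + 8 = 13 — OK.
(5) eta + eps = 1 + 8 = 9; 9 ≤ 10 — OK.
(6) 4theta + 5eta = 4(4) + 5(1) = 21 — OK.

None — every constraint holds.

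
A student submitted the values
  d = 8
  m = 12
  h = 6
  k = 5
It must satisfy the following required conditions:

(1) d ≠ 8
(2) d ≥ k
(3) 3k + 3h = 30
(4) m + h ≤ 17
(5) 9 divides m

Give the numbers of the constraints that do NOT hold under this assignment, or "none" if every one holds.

(1) d = 8, but 8 is required to differ  ✗
(2) d = 8, k = 5; 8 ≥ 5  ✓
(3) 3k + 3h = 3(5) + 3(6) = 33, not 30  ✗
(4) m + h = 12 + 6 = 18; 18 > 17, bound 17 not met  ✗
(5) 12 = 9×1 + 3, so 9 does not divide 12  ✗

No — constraints 1, 3, 4, and 5 are not satisfied.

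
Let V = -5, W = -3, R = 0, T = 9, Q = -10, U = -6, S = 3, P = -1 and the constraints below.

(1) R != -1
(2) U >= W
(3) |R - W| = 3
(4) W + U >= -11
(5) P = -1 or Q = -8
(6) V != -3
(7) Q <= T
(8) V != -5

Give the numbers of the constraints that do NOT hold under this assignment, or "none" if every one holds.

The assignment fails constraints 2 and 8.

(1) R = 0, and 0 ≠ -1  ✓
(2) U = -6, W = -3; -6 < -3 (want ≥)  ✗
(3) |0 - (-3)| = 3  ✓
(4) W + U = -3 + (-6) = -9; -9 ≥ -11  ✓
(5) P = -1 = -1 (first disjunct)  ✓
(6) V = -5, and -5 ≠ -3  ✓
(7) Q = -10, T = 9; -10 ≤ 9  ✓
(8) V = -5, but -5 is required to differ  ✗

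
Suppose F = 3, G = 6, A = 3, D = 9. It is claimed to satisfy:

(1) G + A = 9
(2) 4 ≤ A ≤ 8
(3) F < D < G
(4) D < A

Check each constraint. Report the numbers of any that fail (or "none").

No — constraints 2, 3, and 4 are not satisfied.

(1) G + A = 6 + 3 = 9  true
(2) A = 3 is outside [4, 8]  false
(3) values 3, 9, 6; D = 9 is not < G = 6  false
(4) D = 9, A = 3; 9 ≥ 3 (want <)  false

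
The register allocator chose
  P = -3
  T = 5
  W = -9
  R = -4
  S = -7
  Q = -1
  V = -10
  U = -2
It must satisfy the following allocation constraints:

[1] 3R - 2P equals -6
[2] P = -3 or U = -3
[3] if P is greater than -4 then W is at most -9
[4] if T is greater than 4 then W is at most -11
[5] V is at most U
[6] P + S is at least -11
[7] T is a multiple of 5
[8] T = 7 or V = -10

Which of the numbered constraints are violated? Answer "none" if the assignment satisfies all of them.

Constraint 4 is violated.

[1] 3R - 2P = 3(-4) - 2(-3) = -6 — holds.
[2] P = -3 = -3 (first disjunct) — holds.
[3] P = -3 > -4, so we need W ≤ -9; W = -9 ≤ -9 — holds.
[4] T = 5 > 4, so we need W ≤ -11; but W = -9 > -11 — does not hold.
[5] V = -10, U = -2; -10 ≤ -2 — holds.
[6] P + S = -3 + (-7) = -10; -10 ≥ -11 — holds.
[7] 5 / 5 = 1, so 5 divides 5 — holds.
[8] T = 5 ≠ 7, but V = -10 = -10 (second disjunct) — holds.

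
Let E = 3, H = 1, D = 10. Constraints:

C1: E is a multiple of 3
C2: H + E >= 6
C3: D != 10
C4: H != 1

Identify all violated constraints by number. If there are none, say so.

Constraints 2, 3, and 4 do not hold.

C1: 3 / 3 = 1, so 3 divides 3 — holds.
C2: H + E = 1 + 3 = 4; 4 < 6, bound 6 not met — does not hold.
C3: D = 10, but 10 is required to differ — does not hold.
C4: H = 1, but 1 is required to differ — does not hold.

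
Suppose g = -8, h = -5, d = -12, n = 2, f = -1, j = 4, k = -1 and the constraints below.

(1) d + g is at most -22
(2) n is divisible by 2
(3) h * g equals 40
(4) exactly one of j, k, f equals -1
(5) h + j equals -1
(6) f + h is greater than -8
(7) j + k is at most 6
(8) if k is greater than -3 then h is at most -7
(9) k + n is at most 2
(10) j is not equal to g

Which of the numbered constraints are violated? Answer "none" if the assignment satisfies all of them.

The assignment fails constraints 1, 4, 8.

(1) d + g = -12 + (-8) = -20; -20 > -22, bound -22 not met — violated.
(2) 2 / 2 = 1, so 2 divides 2 — OK.
(3) h * g = -5 * (-8) = 40 — OK.
(4) j=4, k=-1, f=-1; 2 of them equal -1, not exactly one — violated.
(5) h + j = -5 + 4 = -1 — OK.
(6) f + h = -1 + (-5) = -6; -6 > -8 — OK.
(7) j + k = 4 + (-1) = 3; 3 ≤ 6 — OK.
(8) k = -1 > -3, so we need h ≤ -7; but h = -5 > -7 — violated.
(9) k + n = -1 + 2 = 1; 1 ≤ 2 — OK.
(10) j = 4, g = -8; distinct — OK.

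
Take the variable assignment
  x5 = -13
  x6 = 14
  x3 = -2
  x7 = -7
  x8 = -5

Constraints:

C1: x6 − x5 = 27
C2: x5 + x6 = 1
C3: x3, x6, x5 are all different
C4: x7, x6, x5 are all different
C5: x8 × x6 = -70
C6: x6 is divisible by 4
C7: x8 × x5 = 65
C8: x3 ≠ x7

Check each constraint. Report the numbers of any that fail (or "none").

No — constraint 6 is not satisfied.

C1: x6 − x5 = 14 − (-13) = 27 — OK.
C2: x5 + x6 = -13 + 14 = 1 — OK.
C3: values -2, 14, -13 are pairwise distinct — OK.
C4: values -7, 14, -13 are pairwise distinct — OK.
C5: x8 × x6 = -5 × 14 = -70 — OK.
C6: 14 = 4×3 + 2, so 4 does not divide 14 — violated.
C7: x8 × x5 = -5 × (-13) = 65 — OK.
C8: x3 = -2, x7 = -7; distinct — OK.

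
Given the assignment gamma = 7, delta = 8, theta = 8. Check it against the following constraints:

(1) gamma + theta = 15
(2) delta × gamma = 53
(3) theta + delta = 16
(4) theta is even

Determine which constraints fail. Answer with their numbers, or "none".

Constraint 2 does not hold.

(1) gamma + theta = 7 + 8 = 15  true
(2) delta × gamma = 8 × 7 = 56, not 53  false
(3) theta + delta = 8 + 8 = 16  true
(4) theta = 8 is even  true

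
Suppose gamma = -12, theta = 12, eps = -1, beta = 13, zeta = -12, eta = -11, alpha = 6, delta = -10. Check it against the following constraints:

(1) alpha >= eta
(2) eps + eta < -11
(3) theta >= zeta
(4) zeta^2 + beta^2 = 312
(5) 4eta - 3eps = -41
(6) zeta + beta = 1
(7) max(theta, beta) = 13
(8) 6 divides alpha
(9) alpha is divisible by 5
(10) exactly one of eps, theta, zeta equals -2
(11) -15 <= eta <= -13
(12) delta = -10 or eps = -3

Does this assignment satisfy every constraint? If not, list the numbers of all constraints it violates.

Constraints 4, 9, 10, 11 are violated.

(1) alpha = 6, eta = -11; 6 ≥ -11  true
(2) eps + eta = -1 + (-11) = -12; -12 < -11  true
(3) theta = 12, zeta = -12; 12 ≥ -12  true
(4) zeta^2 + beta^2 = (-12)^2 + 13^2 = 144 + 169 = 313, not 312  false
(5) 4eta - 3eps = 4(-11) - 3(-1) = -41  true
(6) zeta + beta = -12 + 13 = 1  true
(7) max(12, 13) = 13  true
(8) 6 / 6 = 1, so 6 divides 6  true
(9) 6 = 5*1 + 1, so 5 does not divide 6  false
(10) eps=-1, theta=12, zeta=-12; 0 of them equal -2, not exactly one  false
(11) eta = -11 is outside [-15, -13]  false
(12) delta = -10 = -10 (first disjunct)  true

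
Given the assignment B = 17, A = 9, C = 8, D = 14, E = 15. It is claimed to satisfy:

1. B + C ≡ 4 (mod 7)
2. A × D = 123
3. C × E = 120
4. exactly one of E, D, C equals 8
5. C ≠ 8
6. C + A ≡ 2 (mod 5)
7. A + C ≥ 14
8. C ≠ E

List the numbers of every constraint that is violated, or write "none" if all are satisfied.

1. B + C = 25; 25 mod 7 = 4 — holds.
2. A × D = 9 × 14 = 126, not 123 — fails.
3. C × E = 8 × 15 = 120 — holds.
4. E=15, D=14, C=8; 1 of them equals 8 — holds.
5. C = 8, but 8 is required to differ — fails.
6. C + A = 17; 17 mod 5 = 2 — holds.
7. A + C = 9 + 8 = 17; 17 ≥ 14 — holds.
8. C = 8, E = 15; distinct — holds.

Constraints 2 and 5 do not hold.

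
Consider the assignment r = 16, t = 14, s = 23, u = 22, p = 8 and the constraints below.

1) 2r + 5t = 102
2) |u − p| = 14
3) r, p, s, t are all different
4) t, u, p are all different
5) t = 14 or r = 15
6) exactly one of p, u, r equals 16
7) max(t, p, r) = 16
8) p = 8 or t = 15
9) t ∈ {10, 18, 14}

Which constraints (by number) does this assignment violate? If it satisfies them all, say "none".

The assignment satisfies every constraint.

1) 2r + 5t = 2(16) + 5(14) = 102 — holds.
2) |22 − 8| = 14 — holds.
3) values 16, 8, 23, 14 are pairwise distinct — holds.
4) values 14, 22, 8 are pairwise distinct — holds.
5) t = 14 = 14 (first disjunct) — holds.
6) p=8, u=22, r=16; 1 of them equals 16 — holds.
7) max(14, 8, 16) = 16 — holds.
8) p = 8 = 8 (first disjunct) — holds.
9) t = 14 is in {10, 18, 14} — holds.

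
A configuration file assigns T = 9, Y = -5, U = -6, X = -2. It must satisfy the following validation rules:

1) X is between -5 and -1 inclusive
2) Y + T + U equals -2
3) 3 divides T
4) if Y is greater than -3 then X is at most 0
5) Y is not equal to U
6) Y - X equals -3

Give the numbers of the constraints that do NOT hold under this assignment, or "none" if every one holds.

All constraints are satisfied.

1) X = -2 lies in [-5, -1]  holds
2) Y + T + U = -5 + 9 + (-6) = -2  holds
3) 9 / 3 = 3, so 3 divides 9  holds
4) Y = -5, not > -3; antecedent false, conditional vacuously true  holds
5) Y = -5, U = -6; distinct  holds
6) Y - X = -5 - (-2) = -3  holds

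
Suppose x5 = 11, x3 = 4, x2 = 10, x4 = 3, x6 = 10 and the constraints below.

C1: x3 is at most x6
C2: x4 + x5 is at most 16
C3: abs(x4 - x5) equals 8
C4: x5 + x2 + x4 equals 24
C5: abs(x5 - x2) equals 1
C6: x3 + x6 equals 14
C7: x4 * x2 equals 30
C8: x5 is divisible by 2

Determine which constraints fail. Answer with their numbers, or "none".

Constraint 8 is violated.

C1: x3 = 4, x6 = 10; 4 ≤ 10  true
C2: x4 + x5 = 3 + 11 = 14; 14 ≤ 16  true
C3: abs(3 - 11) = 8  true
C4: x5 + x2 + x4 = 11 + 10 + 3 = 24  true
C5: abs(11 - 10) = 1  true
C6: x3 + x6 = 4 + 10 = 14  true
C7: x4 * x2 = 3 * 10 = 30  true
C8: 11 = 2*5 + 1, so 2 does not divide 11  false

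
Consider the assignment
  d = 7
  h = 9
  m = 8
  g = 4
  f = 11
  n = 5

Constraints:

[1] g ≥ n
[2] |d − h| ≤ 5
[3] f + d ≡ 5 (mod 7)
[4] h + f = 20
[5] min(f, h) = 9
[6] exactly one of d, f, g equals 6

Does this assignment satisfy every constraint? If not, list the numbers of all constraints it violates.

[1] g = 4, n = 5; 4 < 5 (want ≥) — does not hold.
[2] |7 − 9| = 2; 2 ≤ 5 — holds.
[3] f + d = 18; 18 mod 7 = 4, not 5 — does not hold.
[4] h + f = 9 + 11 = 20 — holds.
[5] min(11, 9) = 9 — holds.
[6] d=7, f=11, g=4; 0 of them equal 6, not exactly one — does not hold.

No — constraints 1, 3, and 6 are not satisfied.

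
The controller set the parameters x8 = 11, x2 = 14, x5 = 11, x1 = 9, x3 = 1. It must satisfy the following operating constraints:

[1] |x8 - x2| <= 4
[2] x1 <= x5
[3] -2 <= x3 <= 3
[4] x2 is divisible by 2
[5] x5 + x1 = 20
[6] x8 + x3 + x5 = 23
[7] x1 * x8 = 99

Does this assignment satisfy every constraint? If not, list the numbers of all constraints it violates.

[1] |11 - 14| = 3; 3 ≤ 4 — satisfied.
[2] x1 = 9, x5 = 11; 9 ≤ 11 — satisfied.
[3] x3 = 1 lies in [-2, 3] — satisfied.
[4] 14 / 2 = 7, so 2 divides 14 — satisfied.
[5] x5 + x1 = 11 + 9 = 20 — satisfied.
[6] x8 + x3 + x5 = 11 + 1 + 11 = 23 — satisfied.
[7] x1 * x8 = 9 * 11 = 99 — satisfied.

The assignment satisfies every constraint.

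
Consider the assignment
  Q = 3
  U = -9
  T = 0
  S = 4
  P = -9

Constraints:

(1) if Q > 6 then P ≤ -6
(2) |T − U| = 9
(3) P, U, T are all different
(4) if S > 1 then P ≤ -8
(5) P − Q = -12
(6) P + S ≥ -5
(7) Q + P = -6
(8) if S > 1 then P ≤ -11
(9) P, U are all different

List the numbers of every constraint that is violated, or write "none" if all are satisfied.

No — constraints 3, 8, and 9 are not satisfied.

(1) Q = 3, not > 6; antecedent false, conditional vacuously true  holds
(2) |0 − (-9)| = 9  holds
(3) P = U = -9, not all different  fails
(4) S = 4 > 1, so we need P ≤ -8; P = -9 ≤ -8  holds
(5) P − Q = -9 − 3 = -12  holds
(6) P + S = -9 + 4 = -5; -5 ≥ -5  holds
(7) Q + P = 3 + (-9) = -6  holds
(8) S = 4 > 1, so we need P ≤ -11; but P = -9 > -11  fails
(9) P = U = -9, not all different  fails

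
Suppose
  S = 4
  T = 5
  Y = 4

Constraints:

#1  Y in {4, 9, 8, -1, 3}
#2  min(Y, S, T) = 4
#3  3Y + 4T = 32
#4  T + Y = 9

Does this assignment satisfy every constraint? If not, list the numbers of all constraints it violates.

#1 Y = 4 is in {4, 9, 8, -1, 3} — OK.
#2 min(4, 4, 5) = 4 — OK.
#3 3Y + 4T = 3(4) + 4(5) = 32 — OK.
#4 T + Y = 5 + 4 = 9 — OK.

Yes — all constraints hold.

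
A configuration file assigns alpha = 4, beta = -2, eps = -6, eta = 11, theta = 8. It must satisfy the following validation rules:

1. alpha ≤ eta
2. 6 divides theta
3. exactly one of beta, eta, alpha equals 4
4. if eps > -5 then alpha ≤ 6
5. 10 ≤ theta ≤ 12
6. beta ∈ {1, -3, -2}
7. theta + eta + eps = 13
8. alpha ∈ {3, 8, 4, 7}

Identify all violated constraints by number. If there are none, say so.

Constraints 2, 5 do not hold.

1. alpha = 4, eta = 11; 4 ≤ 11  ✓
2. 8 = 6×1 + 2, so 6 does not divide 8  ✗
3. beta=-2, eta=11, alpha=4; 1 of them equals 4  ✓
4. eps = -6, not > -5; antecedent false, conditional vacuously true  ✓
5. theta = 8 is outside [10, 12]  ✗
6. beta = -2 is in {1, -3, -2}  ✓
7. theta + eta + eps = 8 + 11 + (-6) = 13  ✓
8. alpha = 4 is in {3, 8, 4, 7}  ✓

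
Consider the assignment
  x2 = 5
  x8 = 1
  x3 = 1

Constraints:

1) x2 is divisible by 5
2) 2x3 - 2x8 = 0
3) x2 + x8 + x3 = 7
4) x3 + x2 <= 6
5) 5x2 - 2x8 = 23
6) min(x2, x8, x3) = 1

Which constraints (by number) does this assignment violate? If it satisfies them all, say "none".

1) 5 / 5 = 1, so 5 divides 5 — satisfied.
2) 2x3 - 2x8 = 2(1) - 2(1) = 0 — satisfied.
3) x2 + x8 + x3 = 5 + 1 + 1 = 7 — satisfied.
4) x3 + x2 = 1 + 5 = 6; 6 ≤ 6 — satisfied.
5) 5x2 - 2x8 = 5(5) - 2(1) = 23 — satisfied.
6) min(5, 1, 1) = 1 — satisfied.

All constraints are satisfied.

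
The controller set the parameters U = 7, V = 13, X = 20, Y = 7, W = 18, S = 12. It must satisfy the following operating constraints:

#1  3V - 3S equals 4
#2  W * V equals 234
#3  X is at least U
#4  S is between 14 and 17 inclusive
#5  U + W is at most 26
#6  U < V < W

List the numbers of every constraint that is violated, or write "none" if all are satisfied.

Constraints 1, 4 do not hold.

#1 3V - 3S = 3(13) - 3(12) = 3, not 4  ✗
#2 W * V = 18 * 13 = 234  ✓
#3 X = 20, U = 7; 20 ≥ 7  ✓
#4 S = 12 is outside [14, 17]  ✗
#5 U + W = 7 + 18 = 25; 25 ≤ 26  ✓
#6 values 7 < 13 < 18  ✓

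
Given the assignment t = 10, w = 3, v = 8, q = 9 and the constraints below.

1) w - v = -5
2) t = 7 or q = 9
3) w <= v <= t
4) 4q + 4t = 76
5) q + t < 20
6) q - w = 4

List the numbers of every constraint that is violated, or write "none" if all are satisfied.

Constraint 6 is violated.

1) w - v = 3 - 8 = -5 — holds.
2) t = 10 ≠ 7, but q = 9 = 9 (second disjunct) — holds.
3) values 3 <= 8 <= 10 — holds.
4) 4q + 4t = 4(9) + 4(10) = 76 — holds.
5) q + t = 9 + 10 = 19; 19 < 20 — holds.
6) q - w = 9 - 3 = 6, not 4 — fails.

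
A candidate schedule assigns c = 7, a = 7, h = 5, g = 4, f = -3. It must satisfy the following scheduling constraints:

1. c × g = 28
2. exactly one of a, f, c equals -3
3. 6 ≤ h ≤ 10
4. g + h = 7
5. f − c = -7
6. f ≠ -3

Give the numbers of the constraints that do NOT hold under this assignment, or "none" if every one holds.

1. c × g = 7 × 4 = 28  ✔
2. a=7, f=-3, c=7; 1 of them equals -3  ✔
3. h = 5 is outside [6, 10]  ✘
4. g + h = 4 + 5 = 9, not 7  ✘
5. f − c = -3 − 7 = -10, not -7  ✘
6. f = -3, but -3 is required to differ  ✘

The assignment fails constraints 3, 4, 5, 6.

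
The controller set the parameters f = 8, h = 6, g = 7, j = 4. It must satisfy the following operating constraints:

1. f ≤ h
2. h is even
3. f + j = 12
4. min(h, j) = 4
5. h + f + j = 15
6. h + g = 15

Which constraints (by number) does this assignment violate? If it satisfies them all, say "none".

Constraints 1, 5, and 6 do not hold.

1. f = 8, h = 6; 8 > 6 (want ≤) — violated.
2. h = 6 is even — satisfied.
3. f + j = 8 + 4 = 12 — satisfied.
4. min(6, 4) = 4 — satisfied.
5. h + f + j = 6 + 8 + 4 = 18, not 15 — violated.
6. h + g = 6 + 7 = 13, not 15 — violated.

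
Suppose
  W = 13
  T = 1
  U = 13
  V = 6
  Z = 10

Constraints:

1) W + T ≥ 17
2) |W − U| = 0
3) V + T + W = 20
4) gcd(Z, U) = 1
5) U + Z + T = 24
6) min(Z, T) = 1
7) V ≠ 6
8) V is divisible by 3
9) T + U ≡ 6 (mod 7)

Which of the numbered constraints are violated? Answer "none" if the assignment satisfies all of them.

Violated: 1, 7, 9.

1) W + T = 13 + 1 = 14; 14 < 17, bound 17 not met  no
2) |13 − 13| = 0  yes
3) V + T + W = 6 + 1 + 13 = 20  yes
4) gcd(10, 13) = 1  yes
5) U + Z + T = 13 + 10 + 1 = 24  yes
6) min(10, 1) = 1  yes
7) V = 6, but 6 is required to differ  no
8) 6 / 3 = 2, so 3 divides 6  yes
9) T + U = 14; 14 mod 7 = 0, not 6  no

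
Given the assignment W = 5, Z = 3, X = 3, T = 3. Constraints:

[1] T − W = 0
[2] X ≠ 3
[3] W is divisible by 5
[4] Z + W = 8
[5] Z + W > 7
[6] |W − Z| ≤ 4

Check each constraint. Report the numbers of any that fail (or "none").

[1] T − W = 3 − 5 = -2, not 0  false
[2] X = 3, but 3 is required to differ  false
[3] 5 / 5 = 1, so 5 divides 5  true
[4] Z + W = 3 + 5 = 8  true
[5] Z + W = 3 + 5 = 8; 8 > 7  true
[6] |5 − 3| = 2; 2 ≤ 4  true

No — constraints 1 and 2 are not satisfied.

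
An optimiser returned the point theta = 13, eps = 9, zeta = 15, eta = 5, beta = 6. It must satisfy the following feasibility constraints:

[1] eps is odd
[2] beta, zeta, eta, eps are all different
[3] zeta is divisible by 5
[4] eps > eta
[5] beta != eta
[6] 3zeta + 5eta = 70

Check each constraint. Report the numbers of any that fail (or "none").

None — every constraint holds.

[1] eps = 9 is odd  OK
[2] values 6, 15, 5, 9 are pairwise distinct  OK
[3] 15 / 5 = 3, so 5 divides 15  OK
[4] eps = 9, eta = 5; 9 > 5  OK
[5] beta = 6, eta = 5; distinct  OK
[6] 3zeta + 5eta = 3(15) + 5(5) = 70  OK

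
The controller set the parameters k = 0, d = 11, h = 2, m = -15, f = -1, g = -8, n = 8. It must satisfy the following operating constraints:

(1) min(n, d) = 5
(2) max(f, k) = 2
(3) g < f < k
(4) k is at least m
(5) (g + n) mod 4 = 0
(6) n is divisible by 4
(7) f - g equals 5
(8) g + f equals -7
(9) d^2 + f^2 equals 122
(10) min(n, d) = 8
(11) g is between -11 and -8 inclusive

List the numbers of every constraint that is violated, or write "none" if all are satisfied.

No — constraints 1, 2, 7, and 8 are not satisfied.

(1) min(8, 11) = 8, not 5 — violated.
(2) max(-1, 0) = 0, not 2 — violated.
(3) values -8 < -1 < 0 — satisfied.
(4) k = 0, m = -15; 0 ≥ -15 — satisfied.
(5) g + n = 0; 0 mod 4 = 0 — satisfied.
(6) 8 / 4 = 2, so 4 divides 8 — satisfied.
(7) f - g = -1 - (-8) = 7, not 5 — violated.
(8) g + f = -8 + (-1) = -9, not -7 — violated.
(9) d^2 + f^2 = 11^2 + (-1)^2 = 121 + 1 = 122 — satisfied.
(10) min(8, 11) = 8 — satisfied.
(11) g = -8 lies in [-11, -8] — satisfied.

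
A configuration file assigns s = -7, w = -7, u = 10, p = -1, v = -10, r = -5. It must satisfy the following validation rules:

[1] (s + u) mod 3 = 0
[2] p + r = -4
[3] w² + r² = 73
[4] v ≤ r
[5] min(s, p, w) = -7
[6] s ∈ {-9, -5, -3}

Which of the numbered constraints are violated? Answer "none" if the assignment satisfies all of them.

Violated: 2, 3, 6.

[1] s + u = 3; 3 mod 3 = 0  true
[2] p + r = -1 + (-5) = -6, not -4  false
[3] w² + r² = (-7)² + (-5)² = 49 + 25 = 74, not 73  false
[4] v = -10, r = -5; -10 ≤ -5  true
[5] min(-7, -1, -7) = -7  true
[6] s = -7 is not in {-9, -5, -3}  false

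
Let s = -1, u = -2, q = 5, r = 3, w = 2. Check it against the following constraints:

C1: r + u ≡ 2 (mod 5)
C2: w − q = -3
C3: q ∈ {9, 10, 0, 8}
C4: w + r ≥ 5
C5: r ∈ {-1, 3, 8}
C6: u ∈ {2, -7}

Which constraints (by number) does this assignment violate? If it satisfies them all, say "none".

C1: r + u = 1; 1 mod 5 = 1, not 2  ✗
C2: w − q = 2 − 5 = -3  ✓
C3: q = 5 is not in {9, 10, 0, 8}  ✗
C4: w + r = 2 + 3 = 5; 5 ≥ 5  ✓
C5: r = 3 is in {-1, 3, 8}  ✓
C6: u = -2 is not in {2, -7}  ✗

The assignment fails constraints 1, 3, 6.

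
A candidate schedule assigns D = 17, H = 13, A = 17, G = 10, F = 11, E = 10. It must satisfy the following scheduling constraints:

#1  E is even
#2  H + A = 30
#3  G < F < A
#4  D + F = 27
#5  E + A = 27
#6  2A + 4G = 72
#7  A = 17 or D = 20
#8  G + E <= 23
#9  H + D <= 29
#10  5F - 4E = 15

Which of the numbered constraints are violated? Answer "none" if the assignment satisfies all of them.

Constraints 4, 6, and 9 do not hold.

#1 E = 10 is even — holds.
#2 H + A = 13 + 17 = 30 — holds.
#3 values 10 < 11 < 17 — holds.
#4 D + F = 17 + 11 = 28, not 27 — does not hold.
#5 E + A = 10 + 17 = 27 — holds.
#6 2A + 4G = 2(17) + 4(10) = 74, not 72 — does not hold.
#7 A = 17 = 17 (first disjunct) — holds.
#8 G + E = 10 + 10 = 20; 20 ≤ 23 — holds.
#9 H + D = 13 + 17 = 30; 30 > 29, bound 29 not met — does not hold.
#10 5F - 4E = 5(11) - 4(10) = 15 — holds.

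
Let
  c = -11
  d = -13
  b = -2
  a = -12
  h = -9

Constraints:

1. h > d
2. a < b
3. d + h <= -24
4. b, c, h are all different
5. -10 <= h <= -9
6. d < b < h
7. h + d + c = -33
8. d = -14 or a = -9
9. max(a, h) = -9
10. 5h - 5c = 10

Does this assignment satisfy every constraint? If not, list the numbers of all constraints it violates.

1. h = -9, d = -13; -9 > -13  ✓
2. a = -12, b = -2; -12 < -2  ✓
3. d + h = -13 + (-9) = -22; -22 > -24, bound -24 not met  ✗
4. values -2, -11, -9 are pairwise distinct  ✓
5. h = -9 lies in [-10, -9]  ✓
6. values -13, -2, -9; b = -2 is not < h = -9  ✗
7. h + d + c = -9 + (-13) + (-11) = -33  ✓
8. d = -13 ≠ -14 and a = -12 ≠ -9; both disjuncts false  ✗
9. max(-12, -9) = -9  ✓
10. 5h - 5c = 5(-9) - 5(-11) = 10  ✓

Violated: 3, 6, and 8.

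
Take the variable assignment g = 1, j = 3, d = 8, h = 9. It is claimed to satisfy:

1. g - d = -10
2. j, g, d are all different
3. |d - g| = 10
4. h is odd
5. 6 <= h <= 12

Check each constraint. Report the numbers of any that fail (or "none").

No — constraints 1 and 3 are not satisfied.

1. g - d = 1 - 8 = -7, not -10  FAIL
2. values 3, 1, 8 are pairwise distinct  OK
3. |8 - 1| = 7, not 10  FAIL
4. h = 9 is odd  OK
5. h = 9 lies in [6, 12]  OK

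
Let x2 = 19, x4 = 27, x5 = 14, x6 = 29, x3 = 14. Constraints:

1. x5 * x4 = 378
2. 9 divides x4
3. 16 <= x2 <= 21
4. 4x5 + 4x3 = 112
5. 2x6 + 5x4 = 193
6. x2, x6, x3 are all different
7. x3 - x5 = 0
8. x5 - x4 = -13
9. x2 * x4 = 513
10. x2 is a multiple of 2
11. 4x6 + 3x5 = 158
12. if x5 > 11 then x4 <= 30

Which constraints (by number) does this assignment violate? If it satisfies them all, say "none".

1. x5 * x4 = 14 * 27 = 378  ✔
2. 27 / 9 = 3, so 9 divides 27  ✔
3. x2 = 19 lies in [16, 21]  ✔
4. 4x5 + 4x3 = 4(14) + 4(14) = 112  ✔
5. 2x6 + 5x4 = 2(29) + 5(27) = 193  ✔
6. values 19, 29, 14 are pairwise distinct  ✔
7. x3 - x5 = 14 - 14 = 0  ✔
8. x5 - x4 = 14 - 27 = -13  ✔
9. x2 * x4 = 19 * 27 = 513  ✔
10. 19 = 2*9 + 1, so 2 does not divide 19  ✘
11. 4x6 + 3x5 = 4(29) + 3(14) = 158  ✔
12. x5 = 14 > 11, so we need x4 ≤ 30; x4 = 27 ≤ 30  ✔

Violated: 10.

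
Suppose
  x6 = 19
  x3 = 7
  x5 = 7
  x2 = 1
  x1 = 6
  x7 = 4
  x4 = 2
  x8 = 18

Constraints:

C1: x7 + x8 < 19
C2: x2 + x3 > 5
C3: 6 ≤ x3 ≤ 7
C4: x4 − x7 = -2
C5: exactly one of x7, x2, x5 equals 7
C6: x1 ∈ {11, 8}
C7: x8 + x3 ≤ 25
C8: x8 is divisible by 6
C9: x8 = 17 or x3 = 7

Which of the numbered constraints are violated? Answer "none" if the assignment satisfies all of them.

Constraints 1, 6 are violated.

C1: x7 + x8 = 4 + 18 = 22; 22 ≥ 19, bound 19 not met — does not hold.
C2: x2 + x3 = 1 + 7 = 8; 8 > 5 — holds.
C3: x3 = 7 lies in [6, 7] — holds.
C4: x4 − x7 = 2 − 4 = -2 — holds.
C5: x7=4, x2=1, x5=7; 1 of them equals 7 — holds.
C6: x1 = 6 is not in {11, 8} — does not hold.
C7: x8 + x3 = 18 + 7 = 25; 25 ≤ 25 — holds.
C8: 18 / 6 = 3, so 6 divides 18 — holds.
C9: x8 = 18 ≠ 17, but x3 = 7 = 7 (second disjunct) — holds.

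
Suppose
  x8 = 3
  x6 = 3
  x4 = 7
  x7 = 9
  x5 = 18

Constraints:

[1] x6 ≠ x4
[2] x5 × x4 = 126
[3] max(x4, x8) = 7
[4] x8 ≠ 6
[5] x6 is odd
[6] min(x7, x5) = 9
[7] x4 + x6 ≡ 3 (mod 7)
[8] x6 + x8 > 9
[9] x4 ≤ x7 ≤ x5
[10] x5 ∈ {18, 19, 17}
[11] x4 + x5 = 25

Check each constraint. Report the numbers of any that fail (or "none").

Violated: 8.

[1] x6 = 3, x4 = 7; distinct — OK.
[2] x5 × x4 = 18 × 7 = 126 — OK.
[3] max(7, 3) = 7 — OK.
[4] x8 = 3, and 3 ≠ 6 — OK.
[5] x6 = 3 is odd — OK.
[6] min(9, 18) = 9 — OK.
[7] x4 + x6 = 10; 10 mod 7 = 3 — OK.
[8] x6 + x8 = 3 + 3 = 6; 6 ≤ 9, bound 9 not met — violated.
[9] values 7 ≤ 9 ≤ 18 — OK.
[10] x5 = 18 is in {18, 19, 17} — OK.
[11] x4 + x5 = 7 + 18 = 25 — OK.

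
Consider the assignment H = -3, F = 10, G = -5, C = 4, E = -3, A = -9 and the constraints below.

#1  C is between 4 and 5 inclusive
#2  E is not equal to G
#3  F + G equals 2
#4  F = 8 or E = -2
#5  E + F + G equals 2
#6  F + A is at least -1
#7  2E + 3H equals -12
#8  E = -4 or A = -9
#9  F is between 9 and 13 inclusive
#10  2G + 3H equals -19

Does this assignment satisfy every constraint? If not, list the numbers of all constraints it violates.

Constraints 3, 4, and 7 are violated.

#1 C = 4 lies in [4, 5] — OK.
#2 E = -3, G = -5; distinct — OK.
#3 F + G = 10 + (-5) = 5, not 2 — violated.
#4 F = 10 ≠ 8 and E = -3 ≠ -2; both disjuncts false — violated.
#5 E + F + G = -3 + 10 + (-5) = 2 — OK.
#6 F + A = 10 + (-9) = 1; 1 ≥ -1 — OK.
#7 2E + 3H = 2(-3) + 3(-3) = -15, not -12 — violated.
#8 E = -3 ≠ -4, but A = -9 = -9 (second disjunct) — OK.
#9 F = 10 lies in [9, 13] — OK.
#10 2G + 3H = 2(-5) + 3(-3) = -19 — OK.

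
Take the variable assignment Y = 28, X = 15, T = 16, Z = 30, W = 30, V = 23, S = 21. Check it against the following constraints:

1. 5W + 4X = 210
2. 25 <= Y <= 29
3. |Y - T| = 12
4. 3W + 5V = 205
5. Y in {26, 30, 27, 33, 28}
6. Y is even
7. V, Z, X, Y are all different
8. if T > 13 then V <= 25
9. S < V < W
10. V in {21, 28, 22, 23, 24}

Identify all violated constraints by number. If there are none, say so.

1. 5W + 4X = 5(30) + 4(15) = 210  yes
2. Y = 28 lies in [25, 29]  yes
3. |28 - 16| = 12  yes
4. 3W + 5V = 3(30) + 5(23) = 205  yes
5. Y = 28 is in {26, 30, 27, 33, 28}  yes
6. Y = 28 is even  yes
7. values 23, 30, 15, 28 are pairwise distinct  yes
8. T = 16 > 13, so we need V ≤ 25; V = 23 ≤ 25  yes
9. values 21 < 23 < 30  yes
10. V = 23 is in {21, 28, 22, 23, 24}  yes

Yes — all constraints hold.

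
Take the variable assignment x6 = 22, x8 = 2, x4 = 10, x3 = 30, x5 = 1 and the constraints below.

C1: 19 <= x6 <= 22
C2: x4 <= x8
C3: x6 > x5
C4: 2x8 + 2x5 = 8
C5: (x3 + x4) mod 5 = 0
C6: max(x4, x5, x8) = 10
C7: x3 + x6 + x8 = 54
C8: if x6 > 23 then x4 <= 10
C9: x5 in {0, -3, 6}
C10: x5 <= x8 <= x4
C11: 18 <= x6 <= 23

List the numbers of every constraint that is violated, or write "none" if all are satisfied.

The assignment fails constraints 2, 4, and 9.

C1: x6 = 22 lies in [19, 22]  OK
C2: x4 = 10, x8 = 2; 10 > 2 (want ≤)  FAIL
C3: x6 = 22, x5 = 1; 22 > 1  OK
C4: 2x8 + 2x5 = 2(2) + 2(1) = 6, not 8  FAIL
C5: x3 + x4 = 40; 40 mod 5 = 0  OK
C6: max(10, 1, 2) = 10  OK
C7: x3 + x6 + x8 = 30 + 22 + 2 = 54  OK
C8: x6 = 22, not > 23; antecedent false, conditional vacuously true  OK
C9: x5 = 1 is not in {0, -3, 6}  FAIL
C10: values 1 <= 2 <= 10  OK
C11: x6 = 22 lies in [18, 23]  OK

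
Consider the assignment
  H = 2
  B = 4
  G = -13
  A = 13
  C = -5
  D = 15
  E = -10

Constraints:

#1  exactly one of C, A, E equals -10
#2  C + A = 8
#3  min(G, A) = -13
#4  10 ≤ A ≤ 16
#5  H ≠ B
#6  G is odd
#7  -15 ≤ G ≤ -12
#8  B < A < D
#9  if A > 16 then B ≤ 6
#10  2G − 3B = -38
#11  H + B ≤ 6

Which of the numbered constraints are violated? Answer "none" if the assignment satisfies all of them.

#1 C=-5, A=13, E=-10; 1 of them equals -10  holds
#2 C + A = -5 + 13 = 8  holds
#3 min(-13, 13) = -13  holds
#4 A = 13 lies in [10, 16]  holds
#5 H = 2, B = 4; distinct  holds
#6 G = -13 is odd  holds
#7 G = -13 lies in [-15, -12]  holds
#8 values 4 < 13 < 15  holds
#9 A = 13, not > 16; antecedent false, conditional vacuously true  holds
#10 2G − 3B = 2(-13) − 3(4) = -38  holds
#11 H + B = 2 + 4 = 6; 6 ≤ 6  holds

No violations.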